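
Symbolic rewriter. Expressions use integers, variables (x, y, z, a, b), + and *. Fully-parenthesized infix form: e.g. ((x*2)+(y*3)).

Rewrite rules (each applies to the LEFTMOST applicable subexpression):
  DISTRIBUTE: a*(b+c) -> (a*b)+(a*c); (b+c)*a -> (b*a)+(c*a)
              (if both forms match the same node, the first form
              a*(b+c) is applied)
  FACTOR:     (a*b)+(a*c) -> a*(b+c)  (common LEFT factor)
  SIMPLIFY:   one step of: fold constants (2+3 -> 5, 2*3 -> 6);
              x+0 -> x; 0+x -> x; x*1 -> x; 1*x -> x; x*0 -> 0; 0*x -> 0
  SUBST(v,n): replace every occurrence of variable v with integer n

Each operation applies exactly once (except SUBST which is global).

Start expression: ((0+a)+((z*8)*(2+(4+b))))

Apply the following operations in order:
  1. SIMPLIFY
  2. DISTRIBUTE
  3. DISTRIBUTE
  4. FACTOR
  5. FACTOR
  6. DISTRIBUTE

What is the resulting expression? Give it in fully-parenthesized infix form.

Answer: (a+(((z*8)*2)+((z*8)*(4+b))))

Derivation:
Start: ((0+a)+((z*8)*(2+(4+b))))
Apply SIMPLIFY at L (target: (0+a)): ((0+a)+((z*8)*(2+(4+b)))) -> (a+((z*8)*(2+(4+b))))
Apply DISTRIBUTE at R (target: ((z*8)*(2+(4+b)))): (a+((z*8)*(2+(4+b)))) -> (a+(((z*8)*2)+((z*8)*(4+b))))
Apply DISTRIBUTE at RR (target: ((z*8)*(4+b))): (a+(((z*8)*2)+((z*8)*(4+b)))) -> (a+(((z*8)*2)+(((z*8)*4)+((z*8)*b))))
Apply FACTOR at RR (target: (((z*8)*4)+((z*8)*b))): (a+(((z*8)*2)+(((z*8)*4)+((z*8)*b)))) -> (a+(((z*8)*2)+((z*8)*(4+b))))
Apply FACTOR at R (target: (((z*8)*2)+((z*8)*(4+b)))): (a+(((z*8)*2)+((z*8)*(4+b)))) -> (a+((z*8)*(2+(4+b))))
Apply DISTRIBUTE at R (target: ((z*8)*(2+(4+b)))): (a+((z*8)*(2+(4+b)))) -> (a+(((z*8)*2)+((z*8)*(4+b))))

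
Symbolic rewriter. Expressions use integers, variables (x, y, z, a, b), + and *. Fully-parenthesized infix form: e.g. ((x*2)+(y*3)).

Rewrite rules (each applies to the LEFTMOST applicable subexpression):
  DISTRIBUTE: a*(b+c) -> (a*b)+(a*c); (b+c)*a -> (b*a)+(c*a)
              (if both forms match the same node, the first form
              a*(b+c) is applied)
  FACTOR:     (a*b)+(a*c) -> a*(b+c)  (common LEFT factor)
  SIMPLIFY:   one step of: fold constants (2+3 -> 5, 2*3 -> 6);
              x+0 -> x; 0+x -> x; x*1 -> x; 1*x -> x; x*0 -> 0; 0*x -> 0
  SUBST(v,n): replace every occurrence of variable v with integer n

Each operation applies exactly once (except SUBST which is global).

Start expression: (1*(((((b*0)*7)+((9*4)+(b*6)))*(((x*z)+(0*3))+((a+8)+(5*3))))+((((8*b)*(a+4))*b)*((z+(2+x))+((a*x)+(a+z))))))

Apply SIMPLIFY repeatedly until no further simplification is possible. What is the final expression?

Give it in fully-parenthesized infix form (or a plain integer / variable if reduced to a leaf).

Answer: (((36+(b*6))*((x*z)+((a+8)+15)))+((((8*b)*(a+4))*b)*((z+(2+x))+((a*x)+(a+z)))))

Derivation:
Start: (1*(((((b*0)*7)+((9*4)+(b*6)))*(((x*z)+(0*3))+((a+8)+(5*3))))+((((8*b)*(a+4))*b)*((z+(2+x))+((a*x)+(a+z))))))
Step 1: at root: (1*(((((b*0)*7)+((9*4)+(b*6)))*(((x*z)+(0*3))+((a+8)+(5*3))))+((((8*b)*(a+4))*b)*((z+(2+x))+((a*x)+(a+z)))))) -> (((((b*0)*7)+((9*4)+(b*6)))*(((x*z)+(0*3))+((a+8)+(5*3))))+((((8*b)*(a+4))*b)*((z+(2+x))+((a*x)+(a+z))))); overall: (1*(((((b*0)*7)+((9*4)+(b*6)))*(((x*z)+(0*3))+((a+8)+(5*3))))+((((8*b)*(a+4))*b)*((z+(2+x))+((a*x)+(a+z)))))) -> (((((b*0)*7)+((9*4)+(b*6)))*(((x*z)+(0*3))+((a+8)+(5*3))))+((((8*b)*(a+4))*b)*((z+(2+x))+((a*x)+(a+z)))))
Step 2: at LLLL: (b*0) -> 0; overall: (((((b*0)*7)+((9*4)+(b*6)))*(((x*z)+(0*3))+((a+8)+(5*3))))+((((8*b)*(a+4))*b)*((z+(2+x))+((a*x)+(a+z))))) -> ((((0*7)+((9*4)+(b*6)))*(((x*z)+(0*3))+((a+8)+(5*3))))+((((8*b)*(a+4))*b)*((z+(2+x))+((a*x)+(a+z)))))
Step 3: at LLL: (0*7) -> 0; overall: ((((0*7)+((9*4)+(b*6)))*(((x*z)+(0*3))+((a+8)+(5*3))))+((((8*b)*(a+4))*b)*((z+(2+x))+((a*x)+(a+z))))) -> (((0+((9*4)+(b*6)))*(((x*z)+(0*3))+((a+8)+(5*3))))+((((8*b)*(a+4))*b)*((z+(2+x))+((a*x)+(a+z)))))
Step 4: at LL: (0+((9*4)+(b*6))) -> ((9*4)+(b*6)); overall: (((0+((9*4)+(b*6)))*(((x*z)+(0*3))+((a+8)+(5*3))))+((((8*b)*(a+4))*b)*((z+(2+x))+((a*x)+(a+z))))) -> ((((9*4)+(b*6))*(((x*z)+(0*3))+((a+8)+(5*3))))+((((8*b)*(a+4))*b)*((z+(2+x))+((a*x)+(a+z)))))
Step 5: at LLL: (9*4) -> 36; overall: ((((9*4)+(b*6))*(((x*z)+(0*3))+((a+8)+(5*3))))+((((8*b)*(a+4))*b)*((z+(2+x))+((a*x)+(a+z))))) -> (((36+(b*6))*(((x*z)+(0*3))+((a+8)+(5*3))))+((((8*b)*(a+4))*b)*((z+(2+x))+((a*x)+(a+z)))))
Step 6: at LRLR: (0*3) -> 0; overall: (((36+(b*6))*(((x*z)+(0*3))+((a+8)+(5*3))))+((((8*b)*(a+4))*b)*((z+(2+x))+((a*x)+(a+z))))) -> (((36+(b*6))*(((x*z)+0)+((a+8)+(5*3))))+((((8*b)*(a+4))*b)*((z+(2+x))+((a*x)+(a+z)))))
Step 7: at LRL: ((x*z)+0) -> (x*z); overall: (((36+(b*6))*(((x*z)+0)+((a+8)+(5*3))))+((((8*b)*(a+4))*b)*((z+(2+x))+((a*x)+(a+z))))) -> (((36+(b*6))*((x*z)+((a+8)+(5*3))))+((((8*b)*(a+4))*b)*((z+(2+x))+((a*x)+(a+z)))))
Step 8: at LRRR: (5*3) -> 15; overall: (((36+(b*6))*((x*z)+((a+8)+(5*3))))+((((8*b)*(a+4))*b)*((z+(2+x))+((a*x)+(a+z))))) -> (((36+(b*6))*((x*z)+((a+8)+15)))+((((8*b)*(a+4))*b)*((z+(2+x))+((a*x)+(a+z)))))
Fixed point: (((36+(b*6))*((x*z)+((a+8)+15)))+((((8*b)*(a+4))*b)*((z+(2+x))+((a*x)+(a+z)))))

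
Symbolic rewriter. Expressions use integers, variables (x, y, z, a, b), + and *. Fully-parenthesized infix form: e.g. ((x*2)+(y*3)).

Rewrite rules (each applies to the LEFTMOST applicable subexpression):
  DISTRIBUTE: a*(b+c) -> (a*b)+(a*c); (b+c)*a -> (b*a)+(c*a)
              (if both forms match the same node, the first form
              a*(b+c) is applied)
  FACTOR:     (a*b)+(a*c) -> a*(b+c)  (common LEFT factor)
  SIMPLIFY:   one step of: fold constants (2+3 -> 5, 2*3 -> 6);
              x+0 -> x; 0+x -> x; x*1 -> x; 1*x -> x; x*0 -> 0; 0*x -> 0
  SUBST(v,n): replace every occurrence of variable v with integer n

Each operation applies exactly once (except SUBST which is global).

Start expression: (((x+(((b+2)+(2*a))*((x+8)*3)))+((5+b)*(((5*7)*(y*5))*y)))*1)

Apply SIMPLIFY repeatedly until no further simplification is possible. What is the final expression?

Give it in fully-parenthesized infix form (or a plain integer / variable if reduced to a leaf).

Start: (((x+(((b+2)+(2*a))*((x+8)*3)))+((5+b)*(((5*7)*(y*5))*y)))*1)
Step 1: at root: (((x+(((b+2)+(2*a))*((x+8)*3)))+((5+b)*(((5*7)*(y*5))*y)))*1) -> ((x+(((b+2)+(2*a))*((x+8)*3)))+((5+b)*(((5*7)*(y*5))*y))); overall: (((x+(((b+2)+(2*a))*((x+8)*3)))+((5+b)*(((5*7)*(y*5))*y)))*1) -> ((x+(((b+2)+(2*a))*((x+8)*3)))+((5+b)*(((5*7)*(y*5))*y)))
Step 2: at RRLL: (5*7) -> 35; overall: ((x+(((b+2)+(2*a))*((x+8)*3)))+((5+b)*(((5*7)*(y*5))*y))) -> ((x+(((b+2)+(2*a))*((x+8)*3)))+((5+b)*((35*(y*5))*y)))
Fixed point: ((x+(((b+2)+(2*a))*((x+8)*3)))+((5+b)*((35*(y*5))*y)))

Answer: ((x+(((b+2)+(2*a))*((x+8)*3)))+((5+b)*((35*(y*5))*y)))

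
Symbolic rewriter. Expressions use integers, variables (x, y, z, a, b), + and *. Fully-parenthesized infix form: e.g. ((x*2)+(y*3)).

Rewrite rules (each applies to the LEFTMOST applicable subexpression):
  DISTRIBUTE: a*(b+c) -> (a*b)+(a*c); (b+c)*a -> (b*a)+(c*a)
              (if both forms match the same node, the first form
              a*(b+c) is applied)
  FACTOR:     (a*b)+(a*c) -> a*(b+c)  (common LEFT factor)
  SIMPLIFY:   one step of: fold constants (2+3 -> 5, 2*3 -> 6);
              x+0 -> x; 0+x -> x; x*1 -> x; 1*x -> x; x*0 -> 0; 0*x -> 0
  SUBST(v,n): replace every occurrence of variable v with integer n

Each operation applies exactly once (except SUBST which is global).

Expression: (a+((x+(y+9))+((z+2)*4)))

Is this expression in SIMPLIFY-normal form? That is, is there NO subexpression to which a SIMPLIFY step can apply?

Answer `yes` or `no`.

Answer: yes

Derivation:
Expression: (a+((x+(y+9))+((z+2)*4)))
Scanning for simplifiable subexpressions (pre-order)...
  at root: (a+((x+(y+9))+((z+2)*4))) (not simplifiable)
  at R: ((x+(y+9))+((z+2)*4)) (not simplifiable)
  at RL: (x+(y+9)) (not simplifiable)
  at RLR: (y+9) (not simplifiable)
  at RR: ((z+2)*4) (not simplifiable)
  at RRL: (z+2) (not simplifiable)
Result: no simplifiable subexpression found -> normal form.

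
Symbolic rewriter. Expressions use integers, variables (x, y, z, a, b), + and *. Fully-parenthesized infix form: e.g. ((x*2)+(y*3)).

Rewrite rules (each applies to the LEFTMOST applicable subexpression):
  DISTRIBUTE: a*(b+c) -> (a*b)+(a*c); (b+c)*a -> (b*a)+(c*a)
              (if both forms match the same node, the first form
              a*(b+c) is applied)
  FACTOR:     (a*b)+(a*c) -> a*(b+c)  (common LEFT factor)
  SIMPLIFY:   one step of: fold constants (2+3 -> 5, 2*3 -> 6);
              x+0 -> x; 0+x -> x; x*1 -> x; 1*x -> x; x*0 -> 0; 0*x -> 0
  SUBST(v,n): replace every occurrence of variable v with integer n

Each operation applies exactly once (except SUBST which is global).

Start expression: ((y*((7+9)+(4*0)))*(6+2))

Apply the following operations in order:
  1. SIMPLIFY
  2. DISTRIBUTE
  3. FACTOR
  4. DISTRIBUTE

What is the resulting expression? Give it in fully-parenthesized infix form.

Answer: (((y*(16+(4*0)))*6)+((y*(16+(4*0)))*2))

Derivation:
Start: ((y*((7+9)+(4*0)))*(6+2))
Apply SIMPLIFY at LRL (target: (7+9)): ((y*((7+9)+(4*0)))*(6+2)) -> ((y*(16+(4*0)))*(6+2))
Apply DISTRIBUTE at root (target: ((y*(16+(4*0)))*(6+2))): ((y*(16+(4*0)))*(6+2)) -> (((y*(16+(4*0)))*6)+((y*(16+(4*0)))*2))
Apply FACTOR at root (target: (((y*(16+(4*0)))*6)+((y*(16+(4*0)))*2))): (((y*(16+(4*0)))*6)+((y*(16+(4*0)))*2)) -> ((y*(16+(4*0)))*(6+2))
Apply DISTRIBUTE at root (target: ((y*(16+(4*0)))*(6+2))): ((y*(16+(4*0)))*(6+2)) -> (((y*(16+(4*0)))*6)+((y*(16+(4*0)))*2))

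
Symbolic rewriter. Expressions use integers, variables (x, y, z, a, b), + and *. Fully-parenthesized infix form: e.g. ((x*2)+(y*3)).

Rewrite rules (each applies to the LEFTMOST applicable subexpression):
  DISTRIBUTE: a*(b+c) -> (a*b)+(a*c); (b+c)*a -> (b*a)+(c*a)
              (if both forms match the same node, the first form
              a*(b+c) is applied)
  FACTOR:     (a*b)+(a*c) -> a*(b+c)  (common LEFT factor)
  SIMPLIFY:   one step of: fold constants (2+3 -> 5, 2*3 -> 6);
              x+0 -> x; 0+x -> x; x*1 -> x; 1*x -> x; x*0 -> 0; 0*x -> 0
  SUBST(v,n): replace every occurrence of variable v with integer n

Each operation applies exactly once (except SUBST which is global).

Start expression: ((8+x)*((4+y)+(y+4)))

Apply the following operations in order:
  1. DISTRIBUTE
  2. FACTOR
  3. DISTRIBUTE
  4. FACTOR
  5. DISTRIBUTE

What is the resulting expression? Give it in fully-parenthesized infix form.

Start: ((8+x)*((4+y)+(y+4)))
Apply DISTRIBUTE at root (target: ((8+x)*((4+y)+(y+4)))): ((8+x)*((4+y)+(y+4))) -> (((8+x)*(4+y))+((8+x)*(y+4)))
Apply FACTOR at root (target: (((8+x)*(4+y))+((8+x)*(y+4)))): (((8+x)*(4+y))+((8+x)*(y+4))) -> ((8+x)*((4+y)+(y+4)))
Apply DISTRIBUTE at root (target: ((8+x)*((4+y)+(y+4)))): ((8+x)*((4+y)+(y+4))) -> (((8+x)*(4+y))+((8+x)*(y+4)))
Apply FACTOR at root (target: (((8+x)*(4+y))+((8+x)*(y+4)))): (((8+x)*(4+y))+((8+x)*(y+4))) -> ((8+x)*((4+y)+(y+4)))
Apply DISTRIBUTE at root (target: ((8+x)*((4+y)+(y+4)))): ((8+x)*((4+y)+(y+4))) -> (((8+x)*(4+y))+((8+x)*(y+4)))

Answer: (((8+x)*(4+y))+((8+x)*(y+4)))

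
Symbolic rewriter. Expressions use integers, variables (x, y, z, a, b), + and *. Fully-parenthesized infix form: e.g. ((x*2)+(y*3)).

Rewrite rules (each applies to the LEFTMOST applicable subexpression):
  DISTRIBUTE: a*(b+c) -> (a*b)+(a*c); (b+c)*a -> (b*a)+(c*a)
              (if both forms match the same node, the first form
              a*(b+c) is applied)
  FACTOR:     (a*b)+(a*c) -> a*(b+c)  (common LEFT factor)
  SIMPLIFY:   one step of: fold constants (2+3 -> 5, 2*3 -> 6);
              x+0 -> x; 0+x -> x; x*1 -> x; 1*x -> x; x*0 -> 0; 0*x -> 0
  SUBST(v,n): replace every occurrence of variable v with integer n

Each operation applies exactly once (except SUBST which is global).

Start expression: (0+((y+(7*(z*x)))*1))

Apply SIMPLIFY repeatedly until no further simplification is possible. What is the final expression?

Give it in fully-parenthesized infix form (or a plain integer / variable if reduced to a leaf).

Start: (0+((y+(7*(z*x)))*1))
Step 1: at root: (0+((y+(7*(z*x)))*1)) -> ((y+(7*(z*x)))*1); overall: (0+((y+(7*(z*x)))*1)) -> ((y+(7*(z*x)))*1)
Step 2: at root: ((y+(7*(z*x)))*1) -> (y+(7*(z*x))); overall: ((y+(7*(z*x)))*1) -> (y+(7*(z*x)))
Fixed point: (y+(7*(z*x)))

Answer: (y+(7*(z*x)))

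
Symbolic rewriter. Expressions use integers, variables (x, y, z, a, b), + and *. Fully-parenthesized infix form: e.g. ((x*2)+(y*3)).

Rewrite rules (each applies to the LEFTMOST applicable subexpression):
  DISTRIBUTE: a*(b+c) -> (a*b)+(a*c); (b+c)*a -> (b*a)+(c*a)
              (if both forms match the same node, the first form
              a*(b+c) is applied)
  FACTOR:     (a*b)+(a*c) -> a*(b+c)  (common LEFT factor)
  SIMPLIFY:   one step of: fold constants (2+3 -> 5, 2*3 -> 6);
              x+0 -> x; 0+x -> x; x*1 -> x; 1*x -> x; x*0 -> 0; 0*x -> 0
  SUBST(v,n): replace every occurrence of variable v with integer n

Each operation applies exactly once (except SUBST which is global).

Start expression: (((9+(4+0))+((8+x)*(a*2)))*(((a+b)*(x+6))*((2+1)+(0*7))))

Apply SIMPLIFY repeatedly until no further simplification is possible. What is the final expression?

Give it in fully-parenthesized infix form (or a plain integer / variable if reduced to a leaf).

Answer: ((13+((8+x)*(a*2)))*(((a+b)*(x+6))*3))

Derivation:
Start: (((9+(4+0))+((8+x)*(a*2)))*(((a+b)*(x+6))*((2+1)+(0*7))))
Step 1: at LLR: (4+0) -> 4; overall: (((9+(4+0))+((8+x)*(a*2)))*(((a+b)*(x+6))*((2+1)+(0*7)))) -> (((9+4)+((8+x)*(a*2)))*(((a+b)*(x+6))*((2+1)+(0*7))))
Step 2: at LL: (9+4) -> 13; overall: (((9+4)+((8+x)*(a*2)))*(((a+b)*(x+6))*((2+1)+(0*7)))) -> ((13+((8+x)*(a*2)))*(((a+b)*(x+6))*((2+1)+(0*7))))
Step 3: at RRL: (2+1) -> 3; overall: ((13+((8+x)*(a*2)))*(((a+b)*(x+6))*((2+1)+(0*7)))) -> ((13+((8+x)*(a*2)))*(((a+b)*(x+6))*(3+(0*7))))
Step 4: at RRR: (0*7) -> 0; overall: ((13+((8+x)*(a*2)))*(((a+b)*(x+6))*(3+(0*7)))) -> ((13+((8+x)*(a*2)))*(((a+b)*(x+6))*(3+0)))
Step 5: at RR: (3+0) -> 3; overall: ((13+((8+x)*(a*2)))*(((a+b)*(x+6))*(3+0))) -> ((13+((8+x)*(a*2)))*(((a+b)*(x+6))*3))
Fixed point: ((13+((8+x)*(a*2)))*(((a+b)*(x+6))*3))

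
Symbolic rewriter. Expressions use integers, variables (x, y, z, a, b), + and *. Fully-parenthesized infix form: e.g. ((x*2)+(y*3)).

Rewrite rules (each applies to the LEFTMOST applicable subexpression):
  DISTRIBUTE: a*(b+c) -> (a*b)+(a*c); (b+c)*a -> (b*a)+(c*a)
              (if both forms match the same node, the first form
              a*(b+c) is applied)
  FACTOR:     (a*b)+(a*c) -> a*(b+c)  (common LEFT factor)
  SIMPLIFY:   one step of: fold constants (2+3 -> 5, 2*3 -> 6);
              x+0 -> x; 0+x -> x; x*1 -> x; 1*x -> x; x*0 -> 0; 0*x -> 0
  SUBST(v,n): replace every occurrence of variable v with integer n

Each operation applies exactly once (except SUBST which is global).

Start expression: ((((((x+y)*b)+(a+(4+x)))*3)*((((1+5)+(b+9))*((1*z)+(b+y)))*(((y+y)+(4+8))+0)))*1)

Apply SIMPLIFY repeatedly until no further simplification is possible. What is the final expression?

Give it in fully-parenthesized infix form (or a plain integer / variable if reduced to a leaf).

Answer: (((((x+y)*b)+(a+(4+x)))*3)*(((6+(b+9))*(z+(b+y)))*((y+y)+12)))

Derivation:
Start: ((((((x+y)*b)+(a+(4+x)))*3)*((((1+5)+(b+9))*((1*z)+(b+y)))*(((y+y)+(4+8))+0)))*1)
Step 1: at root: ((((((x+y)*b)+(a+(4+x)))*3)*((((1+5)+(b+9))*((1*z)+(b+y)))*(((y+y)+(4+8))+0)))*1) -> (((((x+y)*b)+(a+(4+x)))*3)*((((1+5)+(b+9))*((1*z)+(b+y)))*(((y+y)+(4+8))+0))); overall: ((((((x+y)*b)+(a+(4+x)))*3)*((((1+5)+(b+9))*((1*z)+(b+y)))*(((y+y)+(4+8))+0)))*1) -> (((((x+y)*b)+(a+(4+x)))*3)*((((1+5)+(b+9))*((1*z)+(b+y)))*(((y+y)+(4+8))+0)))
Step 2: at RLLL: (1+5) -> 6; overall: (((((x+y)*b)+(a+(4+x)))*3)*((((1+5)+(b+9))*((1*z)+(b+y)))*(((y+y)+(4+8))+0))) -> (((((x+y)*b)+(a+(4+x)))*3)*(((6+(b+9))*((1*z)+(b+y)))*(((y+y)+(4+8))+0)))
Step 3: at RLRL: (1*z) -> z; overall: (((((x+y)*b)+(a+(4+x)))*3)*(((6+(b+9))*((1*z)+(b+y)))*(((y+y)+(4+8))+0))) -> (((((x+y)*b)+(a+(4+x)))*3)*(((6+(b+9))*(z+(b+y)))*(((y+y)+(4+8))+0)))
Step 4: at RR: (((y+y)+(4+8))+0) -> ((y+y)+(4+8)); overall: (((((x+y)*b)+(a+(4+x)))*3)*(((6+(b+9))*(z+(b+y)))*(((y+y)+(4+8))+0))) -> (((((x+y)*b)+(a+(4+x)))*3)*(((6+(b+9))*(z+(b+y)))*((y+y)+(4+8))))
Step 5: at RRR: (4+8) -> 12; overall: (((((x+y)*b)+(a+(4+x)))*3)*(((6+(b+9))*(z+(b+y)))*((y+y)+(4+8)))) -> (((((x+y)*b)+(a+(4+x)))*3)*(((6+(b+9))*(z+(b+y)))*((y+y)+12)))
Fixed point: (((((x+y)*b)+(a+(4+x)))*3)*(((6+(b+9))*(z+(b+y)))*((y+y)+12)))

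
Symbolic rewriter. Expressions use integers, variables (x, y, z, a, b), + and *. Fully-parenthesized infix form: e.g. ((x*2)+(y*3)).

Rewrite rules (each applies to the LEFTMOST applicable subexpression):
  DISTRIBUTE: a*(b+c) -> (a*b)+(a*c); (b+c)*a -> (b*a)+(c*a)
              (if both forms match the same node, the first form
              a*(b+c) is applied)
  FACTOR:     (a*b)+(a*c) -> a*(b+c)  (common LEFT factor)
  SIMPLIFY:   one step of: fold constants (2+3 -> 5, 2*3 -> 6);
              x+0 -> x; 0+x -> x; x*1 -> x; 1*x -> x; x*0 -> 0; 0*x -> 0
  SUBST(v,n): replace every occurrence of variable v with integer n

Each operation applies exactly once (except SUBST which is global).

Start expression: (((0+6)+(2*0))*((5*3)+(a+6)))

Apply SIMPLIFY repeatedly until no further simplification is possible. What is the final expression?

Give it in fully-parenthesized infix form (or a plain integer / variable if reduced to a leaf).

Start: (((0+6)+(2*0))*((5*3)+(a+6)))
Step 1: at LL: (0+6) -> 6; overall: (((0+6)+(2*0))*((5*3)+(a+6))) -> ((6+(2*0))*((5*3)+(a+6)))
Step 2: at LR: (2*0) -> 0; overall: ((6+(2*0))*((5*3)+(a+6))) -> ((6+0)*((5*3)+(a+6)))
Step 3: at L: (6+0) -> 6; overall: ((6+0)*((5*3)+(a+6))) -> (6*((5*3)+(a+6)))
Step 4: at RL: (5*3) -> 15; overall: (6*((5*3)+(a+6))) -> (6*(15+(a+6)))
Fixed point: (6*(15+(a+6)))

Answer: (6*(15+(a+6)))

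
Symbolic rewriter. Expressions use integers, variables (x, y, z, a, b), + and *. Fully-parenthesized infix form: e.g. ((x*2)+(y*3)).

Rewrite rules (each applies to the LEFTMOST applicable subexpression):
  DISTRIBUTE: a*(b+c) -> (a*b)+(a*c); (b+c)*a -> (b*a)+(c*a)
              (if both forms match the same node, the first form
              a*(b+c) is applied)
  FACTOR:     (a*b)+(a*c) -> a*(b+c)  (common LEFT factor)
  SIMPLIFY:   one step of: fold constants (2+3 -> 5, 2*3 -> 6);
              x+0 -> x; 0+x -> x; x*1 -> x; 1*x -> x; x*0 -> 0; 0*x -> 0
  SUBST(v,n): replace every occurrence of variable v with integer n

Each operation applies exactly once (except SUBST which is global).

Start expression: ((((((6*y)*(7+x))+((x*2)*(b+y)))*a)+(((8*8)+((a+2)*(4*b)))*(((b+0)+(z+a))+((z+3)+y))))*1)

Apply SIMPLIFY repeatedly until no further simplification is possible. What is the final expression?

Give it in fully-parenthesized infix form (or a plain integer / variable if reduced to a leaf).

Start: ((((((6*y)*(7+x))+((x*2)*(b+y)))*a)+(((8*8)+((a+2)*(4*b)))*(((b+0)+(z+a))+((z+3)+y))))*1)
Step 1: at root: ((((((6*y)*(7+x))+((x*2)*(b+y)))*a)+(((8*8)+((a+2)*(4*b)))*(((b+0)+(z+a))+((z+3)+y))))*1) -> (((((6*y)*(7+x))+((x*2)*(b+y)))*a)+(((8*8)+((a+2)*(4*b)))*(((b+0)+(z+a))+((z+3)+y)))); overall: ((((((6*y)*(7+x))+((x*2)*(b+y)))*a)+(((8*8)+((a+2)*(4*b)))*(((b+0)+(z+a))+((z+3)+y))))*1) -> (((((6*y)*(7+x))+((x*2)*(b+y)))*a)+(((8*8)+((a+2)*(4*b)))*(((b+0)+(z+a))+((z+3)+y))))
Step 2: at RLL: (8*8) -> 64; overall: (((((6*y)*(7+x))+((x*2)*(b+y)))*a)+(((8*8)+((a+2)*(4*b)))*(((b+0)+(z+a))+((z+3)+y)))) -> (((((6*y)*(7+x))+((x*2)*(b+y)))*a)+((64+((a+2)*(4*b)))*(((b+0)+(z+a))+((z+3)+y))))
Step 3: at RRLL: (b+0) -> b; overall: (((((6*y)*(7+x))+((x*2)*(b+y)))*a)+((64+((a+2)*(4*b)))*(((b+0)+(z+a))+((z+3)+y)))) -> (((((6*y)*(7+x))+((x*2)*(b+y)))*a)+((64+((a+2)*(4*b)))*((b+(z+a))+((z+3)+y))))
Fixed point: (((((6*y)*(7+x))+((x*2)*(b+y)))*a)+((64+((a+2)*(4*b)))*((b+(z+a))+((z+3)+y))))

Answer: (((((6*y)*(7+x))+((x*2)*(b+y)))*a)+((64+((a+2)*(4*b)))*((b+(z+a))+((z+3)+y))))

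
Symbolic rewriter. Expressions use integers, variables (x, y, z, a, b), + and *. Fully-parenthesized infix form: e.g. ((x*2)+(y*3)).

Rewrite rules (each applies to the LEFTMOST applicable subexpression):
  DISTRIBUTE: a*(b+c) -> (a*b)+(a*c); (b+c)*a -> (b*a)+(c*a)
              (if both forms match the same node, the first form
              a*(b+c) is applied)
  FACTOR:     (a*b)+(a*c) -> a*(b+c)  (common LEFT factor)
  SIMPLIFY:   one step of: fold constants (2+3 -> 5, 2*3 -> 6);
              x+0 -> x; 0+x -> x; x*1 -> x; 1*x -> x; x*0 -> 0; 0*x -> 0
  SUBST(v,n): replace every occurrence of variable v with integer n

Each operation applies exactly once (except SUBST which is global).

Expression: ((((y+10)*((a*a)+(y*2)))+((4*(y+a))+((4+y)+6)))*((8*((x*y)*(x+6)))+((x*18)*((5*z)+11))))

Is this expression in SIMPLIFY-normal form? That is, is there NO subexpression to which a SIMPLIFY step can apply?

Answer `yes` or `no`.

Expression: ((((y+10)*((a*a)+(y*2)))+((4*(y+a))+((4+y)+6)))*((8*((x*y)*(x+6)))+((x*18)*((5*z)+11))))
Scanning for simplifiable subexpressions (pre-order)...
  at root: ((((y+10)*((a*a)+(y*2)))+((4*(y+a))+((4+y)+6)))*((8*((x*y)*(x+6)))+((x*18)*((5*z)+11)))) (not simplifiable)
  at L: (((y+10)*((a*a)+(y*2)))+((4*(y+a))+((4+y)+6))) (not simplifiable)
  at LL: ((y+10)*((a*a)+(y*2))) (not simplifiable)
  at LLL: (y+10) (not simplifiable)
  at LLR: ((a*a)+(y*2)) (not simplifiable)
  at LLRL: (a*a) (not simplifiable)
  at LLRR: (y*2) (not simplifiable)
  at LR: ((4*(y+a))+((4+y)+6)) (not simplifiable)
  at LRL: (4*(y+a)) (not simplifiable)
  at LRLR: (y+a) (not simplifiable)
  at LRR: ((4+y)+6) (not simplifiable)
  at LRRL: (4+y) (not simplifiable)
  at R: ((8*((x*y)*(x+6)))+((x*18)*((5*z)+11))) (not simplifiable)
  at RL: (8*((x*y)*(x+6))) (not simplifiable)
  at RLR: ((x*y)*(x+6)) (not simplifiable)
  at RLRL: (x*y) (not simplifiable)
  at RLRR: (x+6) (not simplifiable)
  at RR: ((x*18)*((5*z)+11)) (not simplifiable)
  at RRL: (x*18) (not simplifiable)
  at RRR: ((5*z)+11) (not simplifiable)
  at RRRL: (5*z) (not simplifiable)
Result: no simplifiable subexpression found -> normal form.

Answer: yes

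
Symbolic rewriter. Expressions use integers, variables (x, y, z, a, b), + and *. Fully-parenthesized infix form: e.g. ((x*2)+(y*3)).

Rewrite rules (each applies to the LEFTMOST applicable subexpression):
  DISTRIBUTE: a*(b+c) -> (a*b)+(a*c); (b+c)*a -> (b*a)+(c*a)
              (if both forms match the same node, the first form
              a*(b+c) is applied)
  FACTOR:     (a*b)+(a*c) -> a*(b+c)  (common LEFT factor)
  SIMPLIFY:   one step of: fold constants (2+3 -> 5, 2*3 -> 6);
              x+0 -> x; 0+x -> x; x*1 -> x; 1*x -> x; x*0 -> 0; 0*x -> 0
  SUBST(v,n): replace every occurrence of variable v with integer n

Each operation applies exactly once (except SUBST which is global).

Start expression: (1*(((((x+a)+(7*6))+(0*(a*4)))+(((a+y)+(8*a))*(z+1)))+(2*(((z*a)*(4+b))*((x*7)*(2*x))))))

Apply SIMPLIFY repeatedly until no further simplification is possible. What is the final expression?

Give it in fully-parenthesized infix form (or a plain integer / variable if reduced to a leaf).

Answer: ((((x+a)+42)+(((a+y)+(8*a))*(z+1)))+(2*(((z*a)*(4+b))*((x*7)*(2*x)))))

Derivation:
Start: (1*(((((x+a)+(7*6))+(0*(a*4)))+(((a+y)+(8*a))*(z+1)))+(2*(((z*a)*(4+b))*((x*7)*(2*x))))))
Step 1: at root: (1*(((((x+a)+(7*6))+(0*(a*4)))+(((a+y)+(8*a))*(z+1)))+(2*(((z*a)*(4+b))*((x*7)*(2*x)))))) -> (((((x+a)+(7*6))+(0*(a*4)))+(((a+y)+(8*a))*(z+1)))+(2*(((z*a)*(4+b))*((x*7)*(2*x))))); overall: (1*(((((x+a)+(7*6))+(0*(a*4)))+(((a+y)+(8*a))*(z+1)))+(2*(((z*a)*(4+b))*((x*7)*(2*x)))))) -> (((((x+a)+(7*6))+(0*(a*4)))+(((a+y)+(8*a))*(z+1)))+(2*(((z*a)*(4+b))*((x*7)*(2*x)))))
Step 2: at LLLR: (7*6) -> 42; overall: (((((x+a)+(7*6))+(0*(a*4)))+(((a+y)+(8*a))*(z+1)))+(2*(((z*a)*(4+b))*((x*7)*(2*x))))) -> (((((x+a)+42)+(0*(a*4)))+(((a+y)+(8*a))*(z+1)))+(2*(((z*a)*(4+b))*((x*7)*(2*x)))))
Step 3: at LLR: (0*(a*4)) -> 0; overall: (((((x+a)+42)+(0*(a*4)))+(((a+y)+(8*a))*(z+1)))+(2*(((z*a)*(4+b))*((x*7)*(2*x))))) -> (((((x+a)+42)+0)+(((a+y)+(8*a))*(z+1)))+(2*(((z*a)*(4+b))*((x*7)*(2*x)))))
Step 4: at LL: (((x+a)+42)+0) -> ((x+a)+42); overall: (((((x+a)+42)+0)+(((a+y)+(8*a))*(z+1)))+(2*(((z*a)*(4+b))*((x*7)*(2*x))))) -> ((((x+a)+42)+(((a+y)+(8*a))*(z+1)))+(2*(((z*a)*(4+b))*((x*7)*(2*x)))))
Fixed point: ((((x+a)+42)+(((a+y)+(8*a))*(z+1)))+(2*(((z*a)*(4+b))*((x*7)*(2*x)))))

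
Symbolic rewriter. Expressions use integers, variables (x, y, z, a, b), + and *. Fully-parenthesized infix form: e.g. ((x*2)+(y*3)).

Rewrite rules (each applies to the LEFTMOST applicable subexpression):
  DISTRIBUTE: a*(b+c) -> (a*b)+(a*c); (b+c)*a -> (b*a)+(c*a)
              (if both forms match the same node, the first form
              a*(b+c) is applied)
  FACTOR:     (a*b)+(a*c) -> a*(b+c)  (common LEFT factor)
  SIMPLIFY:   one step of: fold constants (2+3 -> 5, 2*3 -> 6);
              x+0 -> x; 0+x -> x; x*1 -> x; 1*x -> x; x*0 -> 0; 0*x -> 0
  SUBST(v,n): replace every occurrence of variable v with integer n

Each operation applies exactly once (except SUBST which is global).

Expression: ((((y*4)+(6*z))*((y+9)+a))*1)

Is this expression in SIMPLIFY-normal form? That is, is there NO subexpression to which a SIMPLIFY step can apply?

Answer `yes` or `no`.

Answer: no

Derivation:
Expression: ((((y*4)+(6*z))*((y+9)+a))*1)
Scanning for simplifiable subexpressions (pre-order)...
  at root: ((((y*4)+(6*z))*((y+9)+a))*1) (SIMPLIFIABLE)
  at L: (((y*4)+(6*z))*((y+9)+a)) (not simplifiable)
  at LL: ((y*4)+(6*z)) (not simplifiable)
  at LLL: (y*4) (not simplifiable)
  at LLR: (6*z) (not simplifiable)
  at LR: ((y+9)+a) (not simplifiable)
  at LRL: (y+9) (not simplifiable)
Found simplifiable subexpr at path root: ((((y*4)+(6*z))*((y+9)+a))*1)
One SIMPLIFY step would give: (((y*4)+(6*z))*((y+9)+a))
-> NOT in normal form.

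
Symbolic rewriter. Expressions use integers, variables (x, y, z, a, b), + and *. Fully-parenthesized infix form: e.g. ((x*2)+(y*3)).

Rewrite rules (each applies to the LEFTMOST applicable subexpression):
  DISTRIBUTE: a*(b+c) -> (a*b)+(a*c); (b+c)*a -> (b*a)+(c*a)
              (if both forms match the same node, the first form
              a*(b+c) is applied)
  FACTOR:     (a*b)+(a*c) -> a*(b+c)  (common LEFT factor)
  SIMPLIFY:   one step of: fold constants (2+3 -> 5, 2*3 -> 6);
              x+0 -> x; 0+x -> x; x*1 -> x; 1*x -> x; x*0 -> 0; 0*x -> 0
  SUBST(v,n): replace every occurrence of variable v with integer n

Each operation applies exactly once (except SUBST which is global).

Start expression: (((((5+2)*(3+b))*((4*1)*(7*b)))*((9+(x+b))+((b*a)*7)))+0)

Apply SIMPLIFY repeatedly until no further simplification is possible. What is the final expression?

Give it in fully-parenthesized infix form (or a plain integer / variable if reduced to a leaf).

Start: (((((5+2)*(3+b))*((4*1)*(7*b)))*((9+(x+b))+((b*a)*7)))+0)
Step 1: at root: (((((5+2)*(3+b))*((4*1)*(7*b)))*((9+(x+b))+((b*a)*7)))+0) -> ((((5+2)*(3+b))*((4*1)*(7*b)))*((9+(x+b))+((b*a)*7))); overall: (((((5+2)*(3+b))*((4*1)*(7*b)))*((9+(x+b))+((b*a)*7)))+0) -> ((((5+2)*(3+b))*((4*1)*(7*b)))*((9+(x+b))+((b*a)*7)))
Step 2: at LLL: (5+2) -> 7; overall: ((((5+2)*(3+b))*((4*1)*(7*b)))*((9+(x+b))+((b*a)*7))) -> (((7*(3+b))*((4*1)*(7*b)))*((9+(x+b))+((b*a)*7)))
Step 3: at LRL: (4*1) -> 4; overall: (((7*(3+b))*((4*1)*(7*b)))*((9+(x+b))+((b*a)*7))) -> (((7*(3+b))*(4*(7*b)))*((9+(x+b))+((b*a)*7)))
Fixed point: (((7*(3+b))*(4*(7*b)))*((9+(x+b))+((b*a)*7)))

Answer: (((7*(3+b))*(4*(7*b)))*((9+(x+b))+((b*a)*7)))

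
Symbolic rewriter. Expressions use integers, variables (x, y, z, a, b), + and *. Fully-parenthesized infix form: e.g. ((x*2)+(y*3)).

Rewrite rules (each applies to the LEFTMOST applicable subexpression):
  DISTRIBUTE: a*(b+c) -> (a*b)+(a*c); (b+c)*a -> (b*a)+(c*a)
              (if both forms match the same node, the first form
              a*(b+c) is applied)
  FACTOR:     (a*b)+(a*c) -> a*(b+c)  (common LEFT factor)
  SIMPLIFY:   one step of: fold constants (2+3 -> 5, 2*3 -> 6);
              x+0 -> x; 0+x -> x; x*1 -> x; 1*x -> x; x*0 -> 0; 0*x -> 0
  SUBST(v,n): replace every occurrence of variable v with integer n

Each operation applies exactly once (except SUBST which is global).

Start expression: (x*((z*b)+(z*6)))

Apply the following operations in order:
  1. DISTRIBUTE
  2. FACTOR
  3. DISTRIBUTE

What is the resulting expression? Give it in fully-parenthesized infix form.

Start: (x*((z*b)+(z*6)))
Apply DISTRIBUTE at root (target: (x*((z*b)+(z*6)))): (x*((z*b)+(z*6))) -> ((x*(z*b))+(x*(z*6)))
Apply FACTOR at root (target: ((x*(z*b))+(x*(z*6)))): ((x*(z*b))+(x*(z*6))) -> (x*((z*b)+(z*6)))
Apply DISTRIBUTE at root (target: (x*((z*b)+(z*6)))): (x*((z*b)+(z*6))) -> ((x*(z*b))+(x*(z*6)))

Answer: ((x*(z*b))+(x*(z*6)))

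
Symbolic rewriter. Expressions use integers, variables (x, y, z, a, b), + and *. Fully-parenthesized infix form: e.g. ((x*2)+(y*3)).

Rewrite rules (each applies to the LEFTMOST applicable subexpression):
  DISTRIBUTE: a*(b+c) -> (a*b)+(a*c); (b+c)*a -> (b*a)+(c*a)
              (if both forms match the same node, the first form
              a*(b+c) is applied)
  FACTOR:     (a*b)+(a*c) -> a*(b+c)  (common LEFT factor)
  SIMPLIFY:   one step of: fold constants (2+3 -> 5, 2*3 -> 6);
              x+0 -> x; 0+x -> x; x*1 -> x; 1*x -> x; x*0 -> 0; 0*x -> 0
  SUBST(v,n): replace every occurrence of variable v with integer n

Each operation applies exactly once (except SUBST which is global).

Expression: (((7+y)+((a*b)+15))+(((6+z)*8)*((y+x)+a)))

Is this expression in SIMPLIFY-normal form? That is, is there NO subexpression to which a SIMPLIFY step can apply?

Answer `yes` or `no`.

Answer: yes

Derivation:
Expression: (((7+y)+((a*b)+15))+(((6+z)*8)*((y+x)+a)))
Scanning for simplifiable subexpressions (pre-order)...
  at root: (((7+y)+((a*b)+15))+(((6+z)*8)*((y+x)+a))) (not simplifiable)
  at L: ((7+y)+((a*b)+15)) (not simplifiable)
  at LL: (7+y) (not simplifiable)
  at LR: ((a*b)+15) (not simplifiable)
  at LRL: (a*b) (not simplifiable)
  at R: (((6+z)*8)*((y+x)+a)) (not simplifiable)
  at RL: ((6+z)*8) (not simplifiable)
  at RLL: (6+z) (not simplifiable)
  at RR: ((y+x)+a) (not simplifiable)
  at RRL: (y+x) (not simplifiable)
Result: no simplifiable subexpression found -> normal form.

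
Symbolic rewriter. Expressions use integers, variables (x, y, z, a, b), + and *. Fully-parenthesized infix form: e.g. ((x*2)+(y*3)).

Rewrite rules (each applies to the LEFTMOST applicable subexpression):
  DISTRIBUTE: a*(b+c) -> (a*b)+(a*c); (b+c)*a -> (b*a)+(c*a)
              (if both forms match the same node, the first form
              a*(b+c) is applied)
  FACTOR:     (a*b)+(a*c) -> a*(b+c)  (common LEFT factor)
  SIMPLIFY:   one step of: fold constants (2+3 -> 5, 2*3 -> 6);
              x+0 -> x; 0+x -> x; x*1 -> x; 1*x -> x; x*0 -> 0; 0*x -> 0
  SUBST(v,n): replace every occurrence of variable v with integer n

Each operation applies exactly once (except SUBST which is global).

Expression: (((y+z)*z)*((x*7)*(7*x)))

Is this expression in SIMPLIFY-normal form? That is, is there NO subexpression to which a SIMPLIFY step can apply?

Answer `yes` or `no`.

Expression: (((y+z)*z)*((x*7)*(7*x)))
Scanning for simplifiable subexpressions (pre-order)...
  at root: (((y+z)*z)*((x*7)*(7*x))) (not simplifiable)
  at L: ((y+z)*z) (not simplifiable)
  at LL: (y+z) (not simplifiable)
  at R: ((x*7)*(7*x)) (not simplifiable)
  at RL: (x*7) (not simplifiable)
  at RR: (7*x) (not simplifiable)
Result: no simplifiable subexpression found -> normal form.

Answer: yes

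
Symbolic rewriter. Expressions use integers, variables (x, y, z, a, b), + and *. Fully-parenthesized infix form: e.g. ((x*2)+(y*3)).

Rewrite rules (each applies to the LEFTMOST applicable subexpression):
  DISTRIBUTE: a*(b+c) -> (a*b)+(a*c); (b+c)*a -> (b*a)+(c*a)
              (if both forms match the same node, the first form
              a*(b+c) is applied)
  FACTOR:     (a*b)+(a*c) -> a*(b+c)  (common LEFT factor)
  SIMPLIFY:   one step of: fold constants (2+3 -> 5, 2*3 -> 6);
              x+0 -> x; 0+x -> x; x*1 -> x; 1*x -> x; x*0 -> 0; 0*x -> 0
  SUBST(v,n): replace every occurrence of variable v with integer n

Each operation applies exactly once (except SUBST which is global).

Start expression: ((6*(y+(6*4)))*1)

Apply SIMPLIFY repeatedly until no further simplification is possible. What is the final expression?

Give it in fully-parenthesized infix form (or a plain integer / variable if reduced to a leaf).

Answer: (6*(y+24))

Derivation:
Start: ((6*(y+(6*4)))*1)
Step 1: at root: ((6*(y+(6*4)))*1) -> (6*(y+(6*4))); overall: ((6*(y+(6*4)))*1) -> (6*(y+(6*4)))
Step 2: at RR: (6*4) -> 24; overall: (6*(y+(6*4))) -> (6*(y+24))
Fixed point: (6*(y+24))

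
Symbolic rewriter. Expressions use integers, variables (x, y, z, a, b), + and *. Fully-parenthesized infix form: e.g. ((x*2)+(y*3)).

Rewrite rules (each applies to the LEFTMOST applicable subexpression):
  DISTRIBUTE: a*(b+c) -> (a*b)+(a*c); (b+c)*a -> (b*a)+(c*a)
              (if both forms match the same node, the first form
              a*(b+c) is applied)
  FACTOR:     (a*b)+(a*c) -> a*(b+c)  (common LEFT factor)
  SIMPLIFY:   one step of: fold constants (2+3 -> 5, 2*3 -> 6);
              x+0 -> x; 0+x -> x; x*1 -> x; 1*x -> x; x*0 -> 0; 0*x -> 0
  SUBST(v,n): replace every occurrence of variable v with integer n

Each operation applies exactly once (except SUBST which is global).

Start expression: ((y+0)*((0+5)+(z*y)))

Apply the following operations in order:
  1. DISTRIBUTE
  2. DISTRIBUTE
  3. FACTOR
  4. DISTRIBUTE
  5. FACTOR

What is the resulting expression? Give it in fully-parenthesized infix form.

Start: ((y+0)*((0+5)+(z*y)))
Apply DISTRIBUTE at root (target: ((y+0)*((0+5)+(z*y)))): ((y+0)*((0+5)+(z*y))) -> (((y+0)*(0+5))+((y+0)*(z*y)))
Apply DISTRIBUTE at L (target: ((y+0)*(0+5))): (((y+0)*(0+5))+((y+0)*(z*y))) -> ((((y+0)*0)+((y+0)*5))+((y+0)*(z*y)))
Apply FACTOR at L (target: (((y+0)*0)+((y+0)*5))): ((((y+0)*0)+((y+0)*5))+((y+0)*(z*y))) -> (((y+0)*(0+5))+((y+0)*(z*y)))
Apply DISTRIBUTE at L (target: ((y+0)*(0+5))): (((y+0)*(0+5))+((y+0)*(z*y))) -> ((((y+0)*0)+((y+0)*5))+((y+0)*(z*y)))
Apply FACTOR at L (target: (((y+0)*0)+((y+0)*5))): ((((y+0)*0)+((y+0)*5))+((y+0)*(z*y))) -> (((y+0)*(0+5))+((y+0)*(z*y)))

Answer: (((y+0)*(0+5))+((y+0)*(z*y)))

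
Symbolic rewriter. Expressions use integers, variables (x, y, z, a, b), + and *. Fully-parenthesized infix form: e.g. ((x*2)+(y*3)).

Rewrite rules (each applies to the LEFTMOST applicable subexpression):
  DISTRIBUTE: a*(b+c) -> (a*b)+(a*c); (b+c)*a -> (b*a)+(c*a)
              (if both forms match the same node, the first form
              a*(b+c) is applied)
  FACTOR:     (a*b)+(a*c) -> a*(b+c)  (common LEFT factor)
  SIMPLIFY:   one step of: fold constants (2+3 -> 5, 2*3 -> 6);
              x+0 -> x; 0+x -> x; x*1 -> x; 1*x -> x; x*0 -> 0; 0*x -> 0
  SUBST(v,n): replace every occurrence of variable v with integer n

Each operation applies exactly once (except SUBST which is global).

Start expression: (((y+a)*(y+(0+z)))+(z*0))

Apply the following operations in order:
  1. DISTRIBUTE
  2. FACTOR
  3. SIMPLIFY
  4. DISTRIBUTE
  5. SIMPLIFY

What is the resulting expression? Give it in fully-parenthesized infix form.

Start: (((y+a)*(y+(0+z)))+(z*0))
Apply DISTRIBUTE at L (target: ((y+a)*(y+(0+z)))): (((y+a)*(y+(0+z)))+(z*0)) -> ((((y+a)*y)+((y+a)*(0+z)))+(z*0))
Apply FACTOR at L (target: (((y+a)*y)+((y+a)*(0+z)))): ((((y+a)*y)+((y+a)*(0+z)))+(z*0)) -> (((y+a)*(y+(0+z)))+(z*0))
Apply SIMPLIFY at LRR (target: (0+z)): (((y+a)*(y+(0+z)))+(z*0)) -> (((y+a)*(y+z))+(z*0))
Apply DISTRIBUTE at L (target: ((y+a)*(y+z))): (((y+a)*(y+z))+(z*0)) -> ((((y+a)*y)+((y+a)*z))+(z*0))
Apply SIMPLIFY at R (target: (z*0)): ((((y+a)*y)+((y+a)*z))+(z*0)) -> ((((y+a)*y)+((y+a)*z))+0)

Answer: ((((y+a)*y)+((y+a)*z))+0)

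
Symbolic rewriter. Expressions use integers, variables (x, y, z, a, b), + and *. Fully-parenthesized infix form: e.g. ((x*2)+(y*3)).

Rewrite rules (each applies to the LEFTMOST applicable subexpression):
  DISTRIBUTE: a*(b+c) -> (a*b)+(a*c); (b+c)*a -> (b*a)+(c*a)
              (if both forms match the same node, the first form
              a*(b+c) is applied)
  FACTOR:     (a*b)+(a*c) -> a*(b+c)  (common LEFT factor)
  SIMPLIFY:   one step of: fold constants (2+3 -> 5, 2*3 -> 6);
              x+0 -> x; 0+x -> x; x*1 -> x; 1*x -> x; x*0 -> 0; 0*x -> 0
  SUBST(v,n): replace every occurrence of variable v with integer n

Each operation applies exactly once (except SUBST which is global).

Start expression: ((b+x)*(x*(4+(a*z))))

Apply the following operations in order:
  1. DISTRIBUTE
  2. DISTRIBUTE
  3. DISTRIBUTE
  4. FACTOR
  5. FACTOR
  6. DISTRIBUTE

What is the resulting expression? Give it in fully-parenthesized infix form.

Answer: ((b*((x*4)+(x*(a*z))))+(x*(x*(4+(a*z)))))

Derivation:
Start: ((b+x)*(x*(4+(a*z))))
Apply DISTRIBUTE at root (target: ((b+x)*(x*(4+(a*z))))): ((b+x)*(x*(4+(a*z)))) -> ((b*(x*(4+(a*z))))+(x*(x*(4+(a*z)))))
Apply DISTRIBUTE at LR (target: (x*(4+(a*z)))): ((b*(x*(4+(a*z))))+(x*(x*(4+(a*z))))) -> ((b*((x*4)+(x*(a*z))))+(x*(x*(4+(a*z)))))
Apply DISTRIBUTE at L (target: (b*((x*4)+(x*(a*z))))): ((b*((x*4)+(x*(a*z))))+(x*(x*(4+(a*z))))) -> (((b*(x*4))+(b*(x*(a*z))))+(x*(x*(4+(a*z)))))
Apply FACTOR at L (target: ((b*(x*4))+(b*(x*(a*z))))): (((b*(x*4))+(b*(x*(a*z))))+(x*(x*(4+(a*z))))) -> ((b*((x*4)+(x*(a*z))))+(x*(x*(4+(a*z)))))
Apply FACTOR at LR (target: ((x*4)+(x*(a*z)))): ((b*((x*4)+(x*(a*z))))+(x*(x*(4+(a*z))))) -> ((b*(x*(4+(a*z))))+(x*(x*(4+(a*z)))))
Apply DISTRIBUTE at LR (target: (x*(4+(a*z)))): ((b*(x*(4+(a*z))))+(x*(x*(4+(a*z))))) -> ((b*((x*4)+(x*(a*z))))+(x*(x*(4+(a*z)))))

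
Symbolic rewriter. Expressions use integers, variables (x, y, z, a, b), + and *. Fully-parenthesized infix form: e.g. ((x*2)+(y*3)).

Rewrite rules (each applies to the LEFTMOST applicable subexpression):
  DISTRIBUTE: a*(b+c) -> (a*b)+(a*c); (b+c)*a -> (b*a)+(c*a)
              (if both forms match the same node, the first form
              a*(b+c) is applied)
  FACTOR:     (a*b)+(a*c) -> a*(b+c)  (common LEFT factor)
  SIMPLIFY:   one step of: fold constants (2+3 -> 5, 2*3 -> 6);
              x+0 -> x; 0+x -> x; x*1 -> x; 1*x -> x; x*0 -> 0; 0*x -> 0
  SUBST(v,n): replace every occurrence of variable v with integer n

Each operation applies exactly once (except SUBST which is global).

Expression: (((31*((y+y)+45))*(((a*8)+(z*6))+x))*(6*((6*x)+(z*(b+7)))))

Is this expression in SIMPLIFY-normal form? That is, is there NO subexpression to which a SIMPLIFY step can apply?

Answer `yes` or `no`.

Answer: yes

Derivation:
Expression: (((31*((y+y)+45))*(((a*8)+(z*6))+x))*(6*((6*x)+(z*(b+7)))))
Scanning for simplifiable subexpressions (pre-order)...
  at root: (((31*((y+y)+45))*(((a*8)+(z*6))+x))*(6*((6*x)+(z*(b+7))))) (not simplifiable)
  at L: ((31*((y+y)+45))*(((a*8)+(z*6))+x)) (not simplifiable)
  at LL: (31*((y+y)+45)) (not simplifiable)
  at LLR: ((y+y)+45) (not simplifiable)
  at LLRL: (y+y) (not simplifiable)
  at LR: (((a*8)+(z*6))+x) (not simplifiable)
  at LRL: ((a*8)+(z*6)) (not simplifiable)
  at LRLL: (a*8) (not simplifiable)
  at LRLR: (z*6) (not simplifiable)
  at R: (6*((6*x)+(z*(b+7)))) (not simplifiable)
  at RR: ((6*x)+(z*(b+7))) (not simplifiable)
  at RRL: (6*x) (not simplifiable)
  at RRR: (z*(b+7)) (not simplifiable)
  at RRRR: (b+7) (not simplifiable)
Result: no simplifiable subexpression found -> normal form.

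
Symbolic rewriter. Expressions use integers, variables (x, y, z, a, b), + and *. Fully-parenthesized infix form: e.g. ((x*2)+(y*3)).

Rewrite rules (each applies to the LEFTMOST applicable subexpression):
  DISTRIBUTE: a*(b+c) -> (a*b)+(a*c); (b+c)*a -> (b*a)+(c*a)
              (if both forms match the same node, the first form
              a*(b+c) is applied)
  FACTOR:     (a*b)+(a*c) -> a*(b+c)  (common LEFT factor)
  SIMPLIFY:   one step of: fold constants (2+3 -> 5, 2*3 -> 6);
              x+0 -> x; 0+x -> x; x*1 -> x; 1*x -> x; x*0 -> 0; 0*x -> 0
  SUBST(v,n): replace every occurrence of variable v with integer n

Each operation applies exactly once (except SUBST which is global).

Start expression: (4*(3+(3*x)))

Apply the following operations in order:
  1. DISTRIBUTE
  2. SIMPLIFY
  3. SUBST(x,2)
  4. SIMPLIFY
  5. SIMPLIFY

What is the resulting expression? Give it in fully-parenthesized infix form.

Answer: (12+24)

Derivation:
Start: (4*(3+(3*x)))
Apply DISTRIBUTE at root (target: (4*(3+(3*x)))): (4*(3+(3*x))) -> ((4*3)+(4*(3*x)))
Apply SIMPLIFY at L (target: (4*3)): ((4*3)+(4*(3*x))) -> (12+(4*(3*x)))
Apply SUBST(x,2): (12+(4*(3*x))) -> (12+(4*(3*2)))
Apply SIMPLIFY at RR (target: (3*2)): (12+(4*(3*2))) -> (12+(4*6))
Apply SIMPLIFY at R (target: (4*6)): (12+(4*6)) -> (12+24)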